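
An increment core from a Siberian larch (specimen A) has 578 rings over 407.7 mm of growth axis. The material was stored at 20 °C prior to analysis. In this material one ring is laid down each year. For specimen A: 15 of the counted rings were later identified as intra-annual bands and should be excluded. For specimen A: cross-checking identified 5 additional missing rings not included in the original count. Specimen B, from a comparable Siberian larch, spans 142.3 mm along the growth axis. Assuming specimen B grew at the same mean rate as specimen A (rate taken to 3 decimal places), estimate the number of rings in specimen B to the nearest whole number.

198 rings

Specimen A: true ring count = 578 − 15 + 5 = 568.
A: Mean rate = 407.7 mm / 568 years ≈ 0.718 mm per year.
For B, 142.3 / 0.718 = 198.19 years ≈ 198 rings.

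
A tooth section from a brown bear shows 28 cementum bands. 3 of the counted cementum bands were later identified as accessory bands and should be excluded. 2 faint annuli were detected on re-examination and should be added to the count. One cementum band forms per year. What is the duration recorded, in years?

Correcting the raw count gives 28 − 3 + 2 = 27 true cementum bands.
With a one-to-one cementum band periodicity this is 27 years.

27 years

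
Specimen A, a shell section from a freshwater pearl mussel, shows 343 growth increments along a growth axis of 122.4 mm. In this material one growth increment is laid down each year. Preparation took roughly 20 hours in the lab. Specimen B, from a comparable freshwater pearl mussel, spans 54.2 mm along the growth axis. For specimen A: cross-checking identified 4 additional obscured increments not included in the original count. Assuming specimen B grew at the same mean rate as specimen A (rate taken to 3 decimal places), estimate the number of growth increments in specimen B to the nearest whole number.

Specimen A: after corrections the count is 343 + 4 = 347 growth increments.
A: Extension rate ≈ 122.4 / 347 = 0.353 mm/yr.
Specimen B: 54.2 mm / 0.353 mm per year = 153.54 years ≈ 154 growth increments.

154 growth increments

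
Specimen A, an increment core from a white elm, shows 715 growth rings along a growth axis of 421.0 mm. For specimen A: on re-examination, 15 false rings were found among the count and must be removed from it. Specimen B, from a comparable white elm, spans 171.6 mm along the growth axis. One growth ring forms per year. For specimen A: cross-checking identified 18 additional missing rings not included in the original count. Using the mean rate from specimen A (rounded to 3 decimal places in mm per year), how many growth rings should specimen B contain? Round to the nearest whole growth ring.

Specimen A: adjusted count: 715 − 15 + 18 = 718 growth rings.
A: Extension rate ≈ 421.0 / 718 = 0.586 mm/yr.
For B, 171.6 / 0.586 = 292.83 years ≈ 293 growth rings.

293 growth rings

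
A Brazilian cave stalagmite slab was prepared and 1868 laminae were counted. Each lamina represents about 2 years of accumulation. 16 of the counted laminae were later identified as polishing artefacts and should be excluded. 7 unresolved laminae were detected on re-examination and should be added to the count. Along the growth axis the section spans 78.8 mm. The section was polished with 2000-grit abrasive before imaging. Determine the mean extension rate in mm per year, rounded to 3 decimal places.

Adjusted count: 1868 − 16 + 7 = 1859 laminae.
1859 laminae at 2 years each span 1859 × 2 = 3718 years.
Mean rate = 78.8 mm / 3718 years ≈ 0.021 mm per year.

0.021 mm per year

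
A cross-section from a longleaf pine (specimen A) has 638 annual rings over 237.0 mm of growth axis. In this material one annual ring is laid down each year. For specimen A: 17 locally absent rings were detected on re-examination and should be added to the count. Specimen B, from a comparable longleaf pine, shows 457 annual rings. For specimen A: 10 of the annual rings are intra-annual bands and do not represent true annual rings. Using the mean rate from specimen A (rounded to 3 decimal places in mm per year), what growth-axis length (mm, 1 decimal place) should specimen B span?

Specimen A: after corrections the count is 638 − 10 + 17 = 645 annual rings.
A: Mean rate = 237.0 mm / 645 years ≈ 0.367 mm per year.
B's length ≈ 0.367 × 457 = 167.7 mm.

167.7 mm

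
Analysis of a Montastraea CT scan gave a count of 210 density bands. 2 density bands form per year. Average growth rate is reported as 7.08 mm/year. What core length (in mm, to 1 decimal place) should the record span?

743.4 mm

Dividing by 2 density bands per year: 210 / 2 = 105 years.
105 years at 7.08 mm/year gives 7.08 × 105 = 743.4 mm.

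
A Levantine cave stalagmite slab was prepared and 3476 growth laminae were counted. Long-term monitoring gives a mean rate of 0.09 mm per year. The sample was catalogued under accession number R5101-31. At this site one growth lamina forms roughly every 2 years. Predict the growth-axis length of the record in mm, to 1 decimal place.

3476 growth laminae at 2 years each span 3476 × 2 = 6952 years.
Length ≈ 0.09 × 6952 = 625.7 mm.

625.7 mm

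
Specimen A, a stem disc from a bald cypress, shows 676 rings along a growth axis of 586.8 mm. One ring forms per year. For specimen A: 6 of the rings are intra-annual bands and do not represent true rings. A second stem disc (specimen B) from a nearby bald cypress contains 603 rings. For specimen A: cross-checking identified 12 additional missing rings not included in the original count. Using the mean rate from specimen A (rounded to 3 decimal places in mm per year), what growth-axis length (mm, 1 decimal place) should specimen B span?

518.6 mm

Specimen A: correcting the raw count gives 676 − 6 + 12 = 682 true rings.
A: Mean rate = 586.8 mm / 682 years ≈ 0.860 mm per year.
Length of B = 0.860 × 603 = 518.6 mm.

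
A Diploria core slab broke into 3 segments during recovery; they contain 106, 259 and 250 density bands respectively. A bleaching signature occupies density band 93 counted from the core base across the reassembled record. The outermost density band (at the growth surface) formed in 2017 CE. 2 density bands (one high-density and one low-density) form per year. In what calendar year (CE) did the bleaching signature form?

1756 CE

Total density bands = 106 + 259 + 250 = 615.
615 − 93 = 522 density bands lie beyond the bleaching signature toward the growth surface.
522 density bands at 2 per year is 522 / 2 = 261 years.
2017 − 261 = 1756 CE.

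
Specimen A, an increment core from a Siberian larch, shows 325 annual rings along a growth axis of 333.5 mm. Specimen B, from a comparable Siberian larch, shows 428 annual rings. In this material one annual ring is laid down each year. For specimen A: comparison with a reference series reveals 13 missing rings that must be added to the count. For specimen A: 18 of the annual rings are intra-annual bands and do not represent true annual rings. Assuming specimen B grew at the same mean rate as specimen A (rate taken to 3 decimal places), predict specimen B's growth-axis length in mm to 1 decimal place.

446.0 mm

Specimen A: true annual ring count = 325 − 18 + 13 = 320.
A: Mean rate = 333.5 mm / 320 years ≈ 1.042 mm per year.
B's length ≈ 1.042 × 428 = 446.0 mm.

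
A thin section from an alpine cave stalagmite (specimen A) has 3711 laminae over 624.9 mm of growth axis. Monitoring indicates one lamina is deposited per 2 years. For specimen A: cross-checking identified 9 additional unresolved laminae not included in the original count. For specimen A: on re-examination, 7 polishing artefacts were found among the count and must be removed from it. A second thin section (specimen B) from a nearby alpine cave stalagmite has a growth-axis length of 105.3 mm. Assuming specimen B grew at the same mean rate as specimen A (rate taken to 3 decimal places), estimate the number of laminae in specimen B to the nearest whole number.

627 laminae

Specimen A: adjusted count: 3711 − 7 + 9 = 3713 laminae.
Specimen A: multiplying by 2 years per lamina: 3713 × 2 = 7426 years.
A: Extension rate ≈ 624.9 / 7426 = 0.084 mm/yr.
Specimen B: 105.3 mm / 0.084 mm per year = 1253.57 years; at 2 years per lamina that is 1253.57 / 2 ≈ 627 laminae.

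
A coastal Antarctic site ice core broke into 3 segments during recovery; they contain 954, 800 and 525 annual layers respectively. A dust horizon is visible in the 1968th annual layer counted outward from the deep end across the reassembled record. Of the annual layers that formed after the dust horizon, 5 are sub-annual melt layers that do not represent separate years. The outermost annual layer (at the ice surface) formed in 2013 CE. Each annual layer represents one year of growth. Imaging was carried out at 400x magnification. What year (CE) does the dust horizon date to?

Total annual layers = 954 + 800 + 525 = 2279.
The dust horizon sits at annual layer 1968 from the deep end, so 2279 − 1968 = 311 annual layers formed after it.
Excluding 5 false annual layers: 311 − 5 = 306.
Counting back 306 years from 2013 CE places the dust horizon in 2013 − 306 = 1707 CE.

1707 CE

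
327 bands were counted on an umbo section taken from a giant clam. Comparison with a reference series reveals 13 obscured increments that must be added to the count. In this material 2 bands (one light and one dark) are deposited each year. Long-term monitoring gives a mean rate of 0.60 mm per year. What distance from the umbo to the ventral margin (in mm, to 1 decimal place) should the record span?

Adjusted count: 327 + 13 = 340 bands.
Dividing by 2 bands per year: 340 / 2 = 170 years.
Predicted length = 0.60 mm/year × 170 years = 102.0 mm.

102.0 mm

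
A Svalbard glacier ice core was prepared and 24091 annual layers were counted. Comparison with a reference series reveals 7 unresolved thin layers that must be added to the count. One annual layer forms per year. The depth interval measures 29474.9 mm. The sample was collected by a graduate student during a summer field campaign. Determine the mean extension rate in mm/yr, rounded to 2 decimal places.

1.22 mm/yr

Correcting the raw count gives 24091 + 7 = 24098 true annual layers.
Extension rate ≈ 29474.9 / 24098 = 1.22 mm/yr.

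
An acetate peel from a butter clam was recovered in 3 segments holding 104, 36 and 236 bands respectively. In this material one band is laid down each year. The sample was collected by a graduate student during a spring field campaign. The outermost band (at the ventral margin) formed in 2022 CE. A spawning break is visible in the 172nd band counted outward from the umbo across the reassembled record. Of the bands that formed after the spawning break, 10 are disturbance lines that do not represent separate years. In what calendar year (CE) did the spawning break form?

Total bands = 104 + 36 + 236 = 376.
376 − 172 = 204 bands lie beyond the spawning break toward the ventral margin.
204 − 10 false = 194 true bands after the spawning break.
The band at the ventral margin is 2022 CE, so the spawning break dates to 2022 − 194 = 1828 CE.

1828 CE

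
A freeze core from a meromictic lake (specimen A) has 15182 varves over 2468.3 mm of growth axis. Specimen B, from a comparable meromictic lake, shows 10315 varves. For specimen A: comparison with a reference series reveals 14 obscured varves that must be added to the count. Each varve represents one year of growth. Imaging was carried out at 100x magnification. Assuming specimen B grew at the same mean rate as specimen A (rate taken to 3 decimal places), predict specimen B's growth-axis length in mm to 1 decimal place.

Specimen A: after corrections the count is 15182 + 14 = 15196 varves.
A: 2468.3 mm over 15196 years gives 2468.3 / 15196 ≈ 0.162 mm/year.
Length of B = 0.162 × 10315 = 1671.0 mm.

1671.0 mm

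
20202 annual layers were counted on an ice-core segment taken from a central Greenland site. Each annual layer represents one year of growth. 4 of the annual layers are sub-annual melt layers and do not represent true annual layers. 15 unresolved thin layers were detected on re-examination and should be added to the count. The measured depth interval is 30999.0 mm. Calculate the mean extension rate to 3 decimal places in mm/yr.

Adjusted count: 20202 − 4 + 15 = 20213 annual layers.
Extension rate ≈ 30999.0 / 20213 = 1.534 mm/yr.

1.534 mm/yr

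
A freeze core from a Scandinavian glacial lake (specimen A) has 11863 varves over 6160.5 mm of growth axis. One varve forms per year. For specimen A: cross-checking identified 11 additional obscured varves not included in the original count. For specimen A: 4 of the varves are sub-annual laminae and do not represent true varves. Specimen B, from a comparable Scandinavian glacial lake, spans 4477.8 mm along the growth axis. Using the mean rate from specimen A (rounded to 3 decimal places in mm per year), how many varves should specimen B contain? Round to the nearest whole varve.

8628 varves

Specimen A: correcting the raw count gives 11863 − 4 + 11 = 11870 true varves.
A: 6160.5 mm over 11870 years gives 6160.5 / 11870 ≈ 0.519 mm/year.
B spans 4477.8 / 0.519 = 8627.75 years ≈ 8628 varves.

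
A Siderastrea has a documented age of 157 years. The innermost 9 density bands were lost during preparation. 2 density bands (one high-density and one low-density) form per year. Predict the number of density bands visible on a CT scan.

With 2 density bands per year, 157 years would produce 157 × 2 = 314 density bands.
Subtracting the 9 density bands not captured gives 314 − 9 = 305 density bands in the record.

305 density bands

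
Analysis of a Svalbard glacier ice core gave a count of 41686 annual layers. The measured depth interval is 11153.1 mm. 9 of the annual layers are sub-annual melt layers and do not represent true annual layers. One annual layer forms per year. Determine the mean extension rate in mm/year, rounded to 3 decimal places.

0.268 mm/year

True annual layer count = 41686 − 9 = 41677.
11153.1 mm over 41677 years gives 11153.1 / 41677 ≈ 0.268 mm/year.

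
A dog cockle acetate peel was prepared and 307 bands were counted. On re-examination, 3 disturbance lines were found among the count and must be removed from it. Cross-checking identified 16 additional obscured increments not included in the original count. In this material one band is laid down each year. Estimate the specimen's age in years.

320 years

After corrections the count is 307 − 3 + 16 = 320 bands.
One band per year makes the duration 320 years.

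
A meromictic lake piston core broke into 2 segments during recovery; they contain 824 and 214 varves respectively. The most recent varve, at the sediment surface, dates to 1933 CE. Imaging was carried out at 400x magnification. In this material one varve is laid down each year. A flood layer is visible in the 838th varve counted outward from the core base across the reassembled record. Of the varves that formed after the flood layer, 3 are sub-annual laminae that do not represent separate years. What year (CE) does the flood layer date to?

Total varves = 824 + 214 = 1038.
1038 − 838 = 200 varves lie beyond the flood layer toward the sediment surface.
200 − 3 false = 197 true varves after the flood layer.
The varve at the sediment surface is 1933 CE, so the flood layer dates to 1933 − 197 = 1736 CE.

1736 CE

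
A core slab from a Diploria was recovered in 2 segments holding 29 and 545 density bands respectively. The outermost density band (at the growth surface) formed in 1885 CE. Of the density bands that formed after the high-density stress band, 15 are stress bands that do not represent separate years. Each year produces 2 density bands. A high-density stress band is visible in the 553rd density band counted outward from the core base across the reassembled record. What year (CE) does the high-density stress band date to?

Total density bands = 29 + 545 = 574.
Between density band 553 and the growth surface there are 574 − 553 = 21 density bands.
Excluding 15 false density bands: 21 − 15 = 6.
With 2 density bands per year, 6 / 2 = 3 years.
The density band at the growth surface is 1885 CE, so the high-density stress band dates to 1885 − 3 = 1882 CE.

1882 CE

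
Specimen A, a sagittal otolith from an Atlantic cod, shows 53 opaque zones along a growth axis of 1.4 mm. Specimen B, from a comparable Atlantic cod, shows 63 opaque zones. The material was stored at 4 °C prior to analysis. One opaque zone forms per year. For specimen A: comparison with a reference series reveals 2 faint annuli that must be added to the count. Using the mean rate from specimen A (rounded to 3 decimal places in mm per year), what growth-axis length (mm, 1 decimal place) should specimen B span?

1.6 mm

Specimen A: adjusted count: 53 + 2 = 55 opaque zones.
A: 1.4 mm over 55 years gives 1.4 / 55 ≈ 0.025 mm/yr.
B's length ≈ 0.025 × 63 = 1.6 mm.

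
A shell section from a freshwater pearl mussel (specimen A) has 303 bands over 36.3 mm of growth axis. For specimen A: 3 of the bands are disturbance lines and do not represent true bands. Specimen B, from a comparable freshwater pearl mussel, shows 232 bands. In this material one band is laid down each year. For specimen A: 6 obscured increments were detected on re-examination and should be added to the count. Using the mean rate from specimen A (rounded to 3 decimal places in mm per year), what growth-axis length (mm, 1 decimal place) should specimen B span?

Specimen A: adjusted count: 303 − 3 + 6 = 306 bands.
A: Extension rate ≈ 36.3 / 306 = 0.119 mm per year.
For B, 0.119 mm/year × 232 years = 27.6 mm.

27.6 mm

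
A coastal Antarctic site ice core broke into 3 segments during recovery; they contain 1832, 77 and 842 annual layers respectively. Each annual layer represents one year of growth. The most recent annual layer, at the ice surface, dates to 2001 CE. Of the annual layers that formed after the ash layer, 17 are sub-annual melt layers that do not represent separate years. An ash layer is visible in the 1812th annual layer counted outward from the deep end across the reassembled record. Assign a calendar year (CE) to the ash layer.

Total annual layers = 1832 + 77 + 842 = 2751.
2751 − 1812 = 939 annual layers lie beyond the ash layer toward the ice surface.
Removing the 17 false annual layers leaves 939 − 17 = 922 true annual layers beyond the ash layer.
2001 − 922 = 1079 CE.

1079 CE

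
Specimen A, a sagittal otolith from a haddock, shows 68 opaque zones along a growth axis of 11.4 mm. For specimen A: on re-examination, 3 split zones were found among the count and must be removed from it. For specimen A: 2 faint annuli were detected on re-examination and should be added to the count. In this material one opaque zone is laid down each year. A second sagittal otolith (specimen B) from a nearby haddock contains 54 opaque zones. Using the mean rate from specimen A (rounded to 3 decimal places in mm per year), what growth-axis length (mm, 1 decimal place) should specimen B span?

9.2 mm

Specimen A: correcting the raw count gives 68 − 3 + 2 = 67 true opaque zones.
A: 11.4 mm over 67 years gives 11.4 / 67 ≈ 0.170 mm/yr.
For B, 0.170 mm/year × 54 years = 9.2 mm.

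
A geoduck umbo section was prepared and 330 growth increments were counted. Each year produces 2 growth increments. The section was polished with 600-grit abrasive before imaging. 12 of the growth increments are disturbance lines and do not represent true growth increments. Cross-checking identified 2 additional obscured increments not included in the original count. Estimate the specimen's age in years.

160 years

Correcting the raw count gives 330 − 12 + 2 = 320 true growth increments.
Dividing by 2 growth increments per year: 320 / 2 = 160 years.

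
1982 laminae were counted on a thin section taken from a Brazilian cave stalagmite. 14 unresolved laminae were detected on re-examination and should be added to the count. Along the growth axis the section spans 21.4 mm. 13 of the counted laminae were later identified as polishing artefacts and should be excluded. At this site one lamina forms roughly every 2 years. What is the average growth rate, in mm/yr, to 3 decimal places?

0.005 mm/yr

True lamina count = 1982 − 13 + 14 = 1983.
Multiplying by 2 years per lamina: 1983 × 2 = 3966 years.
Extension rate ≈ 21.4 / 3966 = 0.005 mm/yr.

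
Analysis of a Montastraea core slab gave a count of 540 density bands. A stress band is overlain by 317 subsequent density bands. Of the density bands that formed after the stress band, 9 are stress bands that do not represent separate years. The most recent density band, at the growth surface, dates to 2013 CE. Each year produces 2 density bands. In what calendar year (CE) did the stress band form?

1859 CE

There are 317 density bands younger than the stress band.
Removing the 9 false density bands leaves 317 − 9 = 308 true density bands beyond the stress band.
With 2 density bands per year, 308 / 2 = 154 years.
2013 − 154 = 1859 CE.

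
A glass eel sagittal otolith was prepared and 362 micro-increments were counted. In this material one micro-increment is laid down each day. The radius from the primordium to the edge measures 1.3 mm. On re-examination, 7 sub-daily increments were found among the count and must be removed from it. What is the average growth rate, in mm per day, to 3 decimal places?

0.004 mm per day

Correcting the raw count gives 362 − 7 = 355 true micro-increments.
1.3 mm over 355 days gives 1.3 / 355 ≈ 0.004 mm per day.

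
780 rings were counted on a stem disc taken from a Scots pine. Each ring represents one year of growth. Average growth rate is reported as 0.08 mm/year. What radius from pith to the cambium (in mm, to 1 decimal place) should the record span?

780 years of growth are recorded.
Length ≈ 0.08 × 780 = 62.4 mm.

62.4 mm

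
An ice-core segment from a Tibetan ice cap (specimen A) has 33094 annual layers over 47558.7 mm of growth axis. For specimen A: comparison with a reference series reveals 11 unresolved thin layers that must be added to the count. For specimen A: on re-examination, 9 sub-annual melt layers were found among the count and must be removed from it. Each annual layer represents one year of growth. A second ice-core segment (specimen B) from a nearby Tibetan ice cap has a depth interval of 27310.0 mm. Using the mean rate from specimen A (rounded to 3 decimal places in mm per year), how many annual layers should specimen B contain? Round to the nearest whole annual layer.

19005 annual layers

Specimen A: adjusted count: 33094 − 9 + 11 = 33096 annual layers.
A: Mean rate = 47558.7 mm / 33096 years ≈ 1.437 mm/year.
B spans 27310.0 / 1.437 = 19004.87 years ≈ 19005 annual layers.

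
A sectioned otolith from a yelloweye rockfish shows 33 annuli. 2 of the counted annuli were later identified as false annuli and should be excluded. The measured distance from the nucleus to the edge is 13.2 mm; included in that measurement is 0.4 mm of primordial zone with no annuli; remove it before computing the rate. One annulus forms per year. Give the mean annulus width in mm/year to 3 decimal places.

0.413 mm/year

Adjusted count: 33 − 2 = 31 annuli.
Net length = 13.2 − 0.4 = 12.8 mm.
12.8 mm over 31 years gives 12.8 / 31 ≈ 0.413 mm/year.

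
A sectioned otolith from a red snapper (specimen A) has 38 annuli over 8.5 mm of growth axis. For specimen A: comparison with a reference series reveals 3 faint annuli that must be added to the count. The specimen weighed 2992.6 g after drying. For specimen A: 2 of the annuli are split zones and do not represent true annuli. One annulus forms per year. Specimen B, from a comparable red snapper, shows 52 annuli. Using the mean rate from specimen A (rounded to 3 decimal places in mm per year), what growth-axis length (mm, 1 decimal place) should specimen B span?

Specimen A: correcting the raw count gives 38 − 2 + 3 = 39 true annuli.
A: Mean rate = 8.5 mm / 39 years ≈ 0.218 mm per year.
B's length ≈ 0.218 × 52 = 11.3 mm.

11.3 mm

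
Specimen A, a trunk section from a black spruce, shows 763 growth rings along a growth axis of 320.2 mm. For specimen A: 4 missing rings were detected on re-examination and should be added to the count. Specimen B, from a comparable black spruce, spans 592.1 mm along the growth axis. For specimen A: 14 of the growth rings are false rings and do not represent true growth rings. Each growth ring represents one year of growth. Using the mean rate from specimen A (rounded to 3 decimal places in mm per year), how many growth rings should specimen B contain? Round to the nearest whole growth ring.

Specimen A: correcting the raw count gives 763 − 14 + 4 = 753 true growth rings.
A: Mean rate = 320.2 mm / 753 years ≈ 0.425 mm per year.
Specimen B: 592.1 mm / 0.425 mm per year = 1393.18 years ≈ 1393 growth rings.

1393 growth rings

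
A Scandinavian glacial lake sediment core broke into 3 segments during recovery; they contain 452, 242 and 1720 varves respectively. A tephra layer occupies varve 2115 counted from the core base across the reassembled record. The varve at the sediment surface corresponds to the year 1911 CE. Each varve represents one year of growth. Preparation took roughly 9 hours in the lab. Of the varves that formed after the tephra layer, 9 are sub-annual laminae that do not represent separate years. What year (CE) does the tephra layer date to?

1621 CE

Total varves = 452 + 242 + 1720 = 2414.
2414 − 2115 = 299 varves lie beyond the tephra layer toward the sediment surface.
Excluding 9 false varves: 299 − 9 = 290.
Counting back 290 years from 1911 CE places the tephra layer in 1911 − 290 = 1621 CE.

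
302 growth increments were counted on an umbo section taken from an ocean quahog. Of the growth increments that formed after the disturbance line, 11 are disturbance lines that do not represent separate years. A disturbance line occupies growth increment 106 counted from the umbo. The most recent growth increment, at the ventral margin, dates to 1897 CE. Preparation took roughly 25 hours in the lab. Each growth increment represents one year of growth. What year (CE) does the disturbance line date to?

1712 CE

302 − 106 = 196 growth increments lie beyond the disturbance line toward the ventral margin.
Excluding 11 false growth increments: 196 − 11 = 185.
Counting back 185 years from 1897 CE places the disturbance line in 1897 − 185 = 1712 CE.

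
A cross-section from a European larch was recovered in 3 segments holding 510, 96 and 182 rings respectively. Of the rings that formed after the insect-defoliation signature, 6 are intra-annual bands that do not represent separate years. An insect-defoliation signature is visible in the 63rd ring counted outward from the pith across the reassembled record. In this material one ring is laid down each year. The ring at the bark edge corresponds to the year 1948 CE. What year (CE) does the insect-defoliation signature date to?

1229 CE

Total rings = 510 + 96 + 182 = 788.
Between ring 63 and the bark edge there are 788 − 63 = 725 rings.
725 − 6 false = 719 true rings after the insect-defoliation signature.
Counting back 719 years from 1948 CE places the insect-defoliation signature in 1948 − 719 = 1229 CE.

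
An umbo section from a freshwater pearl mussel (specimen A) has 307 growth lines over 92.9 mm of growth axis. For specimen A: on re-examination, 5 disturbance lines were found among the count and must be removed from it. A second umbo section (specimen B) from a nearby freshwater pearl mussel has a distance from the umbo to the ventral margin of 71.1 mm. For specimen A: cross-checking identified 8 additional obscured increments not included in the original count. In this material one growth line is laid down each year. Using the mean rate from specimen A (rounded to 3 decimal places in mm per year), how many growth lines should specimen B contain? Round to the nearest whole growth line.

Specimen A: correcting the raw count gives 307 − 5 + 8 = 310 true growth lines.
A: 92.9 mm over 310 years gives 92.9 / 310 ≈ 0.300 mm/yr.
For B, 71.1 / 0.300 = 237.00 years ≈ 237 growth lines.

237 growth lines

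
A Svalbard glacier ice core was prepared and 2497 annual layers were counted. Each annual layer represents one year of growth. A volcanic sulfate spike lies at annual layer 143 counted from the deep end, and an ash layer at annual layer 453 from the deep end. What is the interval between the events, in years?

310 years

The two markers are separated by 453 − 143 = 310 annual layers.
That is 310 years at one annual layer per year.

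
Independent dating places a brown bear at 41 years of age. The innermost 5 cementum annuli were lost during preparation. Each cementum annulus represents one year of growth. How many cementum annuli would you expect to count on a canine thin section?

36 cementum annuli

Expected cementum annuli over 41 years: 41.
Less the 5 uncaptured cementum annuli: 41 − 5 = 36.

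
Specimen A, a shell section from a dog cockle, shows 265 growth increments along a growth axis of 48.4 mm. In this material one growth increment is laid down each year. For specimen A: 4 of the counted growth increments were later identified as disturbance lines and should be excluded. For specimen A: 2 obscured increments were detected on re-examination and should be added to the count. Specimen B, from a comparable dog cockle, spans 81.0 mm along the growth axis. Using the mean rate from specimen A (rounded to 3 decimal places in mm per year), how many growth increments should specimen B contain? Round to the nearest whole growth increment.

Specimen A: true growth increment count = 265 − 4 + 2 = 263.
A: Mean rate = 48.4 mm / 263 years ≈ 0.184 mm/yr.
For B, 81.0 / 0.184 = 440.22 years ≈ 440 growth increments.

440 growth increments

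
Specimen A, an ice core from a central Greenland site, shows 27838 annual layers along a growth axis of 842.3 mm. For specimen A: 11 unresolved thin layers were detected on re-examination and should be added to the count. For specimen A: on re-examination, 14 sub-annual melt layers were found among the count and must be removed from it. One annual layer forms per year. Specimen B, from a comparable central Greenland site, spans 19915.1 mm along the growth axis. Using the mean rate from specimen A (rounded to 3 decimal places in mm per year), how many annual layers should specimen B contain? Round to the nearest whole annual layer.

Specimen A: adjusted count: 27838 − 14 + 11 = 27835 annual layers.
A: 842.3 mm over 27835 years gives 842.3 / 27835 ≈ 0.030 mm/yr.
Specimen B: 19915.1 mm / 0.030 mm per year = 663836.67 years ≈ 663837 annual layers.

663837 annual layers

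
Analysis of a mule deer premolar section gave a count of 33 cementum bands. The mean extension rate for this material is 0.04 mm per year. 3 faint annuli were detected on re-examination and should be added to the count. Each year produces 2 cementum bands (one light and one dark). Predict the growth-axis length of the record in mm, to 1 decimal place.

0.7 mm

True cementum band count = 33 + 3 = 36.
With 2 cementum bands per year, 36 / 2 = 18 years.
18 years at 0.04 mm/year gives 0.04 × 18 = 0.7 mm.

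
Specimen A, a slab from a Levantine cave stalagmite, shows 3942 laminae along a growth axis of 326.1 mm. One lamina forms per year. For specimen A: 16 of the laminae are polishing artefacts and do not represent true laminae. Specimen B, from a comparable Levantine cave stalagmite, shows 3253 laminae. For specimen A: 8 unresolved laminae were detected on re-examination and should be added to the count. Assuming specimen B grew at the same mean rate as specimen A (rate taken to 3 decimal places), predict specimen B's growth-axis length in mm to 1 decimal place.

270.0 mm

Specimen A: correcting the raw count gives 3942 − 16 + 8 = 3934 true laminae.
A: Extension rate ≈ 326.1 / 3934 = 0.083 mm/yr.
Length of B = 0.083 × 3253 = 270.0 mm.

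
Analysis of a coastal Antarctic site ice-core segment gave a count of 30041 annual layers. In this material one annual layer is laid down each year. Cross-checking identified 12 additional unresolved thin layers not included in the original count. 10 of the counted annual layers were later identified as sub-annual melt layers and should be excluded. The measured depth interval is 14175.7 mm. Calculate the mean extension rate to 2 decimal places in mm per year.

Correcting the raw count gives 30041 − 10 + 12 = 30043 true annual layers.
Mean rate = 14175.7 mm / 30043 years ≈ 0.47 mm per year.

0.47 mm per year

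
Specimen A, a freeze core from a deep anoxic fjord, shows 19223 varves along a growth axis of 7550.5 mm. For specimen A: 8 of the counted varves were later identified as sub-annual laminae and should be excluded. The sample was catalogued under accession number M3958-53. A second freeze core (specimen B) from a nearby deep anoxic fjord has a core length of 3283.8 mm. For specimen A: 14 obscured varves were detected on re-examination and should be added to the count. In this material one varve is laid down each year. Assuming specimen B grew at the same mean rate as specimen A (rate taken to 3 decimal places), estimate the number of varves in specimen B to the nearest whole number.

Specimen A: true varve count = 19223 − 8 + 14 = 19229.
A: 7550.5 mm over 19229 years gives 7550.5 / 19229 ≈ 0.393 mm/yr.
For B, 3283.8 / 0.393 = 8355.73 years ≈ 8356 varves.

8356 varves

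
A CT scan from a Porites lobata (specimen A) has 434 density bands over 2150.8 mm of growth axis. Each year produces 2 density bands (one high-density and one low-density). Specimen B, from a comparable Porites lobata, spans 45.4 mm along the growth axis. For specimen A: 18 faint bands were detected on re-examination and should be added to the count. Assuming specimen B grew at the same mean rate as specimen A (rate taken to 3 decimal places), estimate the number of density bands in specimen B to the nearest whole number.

10 density bands

Specimen A: adjusted count: 434 + 18 = 452 density bands.
Specimen A: dividing by 2 density bands per year: 452 / 2 = 226 years.
A: 2150.8 mm over 226 years gives 2150.8 / 226 ≈ 9.517 mm/year.
Specimen B: 45.4 mm / 9.517 mm per year = 4.77 years; at 2 density bands per year that is 4.77 × 2 ≈ 10 density bands.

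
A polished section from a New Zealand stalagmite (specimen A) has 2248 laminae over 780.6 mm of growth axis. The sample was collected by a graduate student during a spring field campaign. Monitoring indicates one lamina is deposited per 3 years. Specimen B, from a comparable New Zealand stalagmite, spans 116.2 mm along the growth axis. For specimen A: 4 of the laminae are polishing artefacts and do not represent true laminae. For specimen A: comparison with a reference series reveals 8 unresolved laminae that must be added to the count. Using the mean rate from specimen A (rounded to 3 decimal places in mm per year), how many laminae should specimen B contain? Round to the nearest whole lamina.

334 laminae

Specimen A: correcting the raw count gives 2248 − 4 + 8 = 2252 true laminae.
Specimen A: multiplying by 3 years per lamina: 2252 × 3 = 6756 years.
A: Mean rate = 780.6 mm / 6756 years ≈ 0.116 mm/year.
For B, 116.2 / 0.116 = 1001.72 years; at 3 years per lamina that is 1001.72 / 3 ≈ 334 laminae.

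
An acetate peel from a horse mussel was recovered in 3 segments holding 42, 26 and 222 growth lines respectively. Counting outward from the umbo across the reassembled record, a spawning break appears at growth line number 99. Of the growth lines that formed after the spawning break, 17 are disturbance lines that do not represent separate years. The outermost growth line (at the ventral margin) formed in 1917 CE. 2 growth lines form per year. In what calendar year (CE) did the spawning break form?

Total growth lines = 42 + 26 + 222 = 290.
The spawning break sits at growth line 99 from the umbo, so 290 − 99 = 191 growth lines formed after it.
Excluding 17 false growth lines: 191 − 17 = 174.
174 growth lines at 2 per year is 174 / 2 = 87 years.
1917 − 87 = 1830 CE.

1830 CE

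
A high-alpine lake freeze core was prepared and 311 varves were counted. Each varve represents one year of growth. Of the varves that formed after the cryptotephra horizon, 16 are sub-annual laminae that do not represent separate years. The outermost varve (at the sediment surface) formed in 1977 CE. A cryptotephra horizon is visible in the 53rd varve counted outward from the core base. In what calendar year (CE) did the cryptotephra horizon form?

1735 CE

311 − 53 = 258 varves lie beyond the cryptotephra horizon toward the sediment surface.
258 − 16 false = 242 true varves after the cryptotephra horizon.
Counting back 242 years from 1977 CE places the cryptotephra horizon in 1977 − 242 = 1735 CE.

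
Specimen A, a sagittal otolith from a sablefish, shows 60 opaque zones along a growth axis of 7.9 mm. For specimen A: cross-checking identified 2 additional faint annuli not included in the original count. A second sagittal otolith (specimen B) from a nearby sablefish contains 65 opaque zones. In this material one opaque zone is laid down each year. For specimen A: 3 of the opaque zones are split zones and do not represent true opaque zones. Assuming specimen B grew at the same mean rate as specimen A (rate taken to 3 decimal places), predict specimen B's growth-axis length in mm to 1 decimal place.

Specimen A: after corrections the count is 60 − 3 + 2 = 59 opaque zones.
A: Extension rate ≈ 7.9 / 59 = 0.134 mm/year.
B's length ≈ 0.134 × 65 = 8.7 mm.

8.7 mm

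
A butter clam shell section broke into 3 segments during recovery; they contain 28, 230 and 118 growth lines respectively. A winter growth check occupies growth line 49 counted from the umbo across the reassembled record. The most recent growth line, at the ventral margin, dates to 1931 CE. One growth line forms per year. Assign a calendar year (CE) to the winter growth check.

1604 CE

Total growth lines = 28 + 230 + 118 = 376.
376 − 49 = 327 growth lines lie beyond the winter growth check toward the ventral margin.
Counting back 327 years from 1931 CE places the winter growth check in 1931 − 327 = 1604 CE.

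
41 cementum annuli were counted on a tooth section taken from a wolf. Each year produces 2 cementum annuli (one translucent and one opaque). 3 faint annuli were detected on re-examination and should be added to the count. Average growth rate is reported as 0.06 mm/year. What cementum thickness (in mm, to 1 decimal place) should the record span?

After corrections the count is 41 + 3 = 44 cementum annuli.
44 cementum annuli at 2 per year is 44 / 2 = 22 years.
22 years at 0.06 mm/year gives 0.06 × 22 = 1.3 mm.

1.3 mm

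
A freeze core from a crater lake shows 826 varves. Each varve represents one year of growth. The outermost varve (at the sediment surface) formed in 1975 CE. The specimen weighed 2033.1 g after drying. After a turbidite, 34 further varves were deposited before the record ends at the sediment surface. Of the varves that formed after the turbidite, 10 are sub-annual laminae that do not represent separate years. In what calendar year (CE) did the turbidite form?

There are 34 varves younger than the turbidite.
Excluding 10 false varves: 34 − 10 = 24.
The varve at the sediment surface is 1975 CE, so the turbidite dates to 1975 − 24 = 1951 CE.

1951 CE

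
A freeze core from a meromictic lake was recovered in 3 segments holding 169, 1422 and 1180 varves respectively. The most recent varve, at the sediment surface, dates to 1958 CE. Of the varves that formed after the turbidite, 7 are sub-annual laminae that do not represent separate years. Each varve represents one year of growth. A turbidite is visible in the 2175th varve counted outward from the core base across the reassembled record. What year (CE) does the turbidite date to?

Total varves = 169 + 1422 + 1180 = 2771.
Between varve 2175 and the sediment surface there are 2771 − 2175 = 596 varves.
Excluding 7 false varves: 596 − 7 = 589.
The varve at the sediment surface is 1958 CE, so the turbidite dates to 1958 − 589 = 1369 CE.

1369 CE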